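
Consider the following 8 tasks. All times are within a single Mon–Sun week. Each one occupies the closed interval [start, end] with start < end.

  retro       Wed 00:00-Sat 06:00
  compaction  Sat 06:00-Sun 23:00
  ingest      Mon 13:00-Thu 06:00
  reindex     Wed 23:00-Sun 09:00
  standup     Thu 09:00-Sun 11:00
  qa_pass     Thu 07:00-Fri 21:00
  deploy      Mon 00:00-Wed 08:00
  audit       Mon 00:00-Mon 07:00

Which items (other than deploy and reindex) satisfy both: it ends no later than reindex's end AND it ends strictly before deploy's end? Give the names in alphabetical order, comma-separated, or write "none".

audit

Conditions: its end is no later than reindex's end (X.end <= Sun 09:00) AND its end is strictly before deploy's end (X.end < Wed 08:00).
audit: end Mon 07:00 <= Sun 09:00? ✓; end Mon 07:00 < Wed 08:00? ✓ → yes.
compaction: end Sun 23:00 <= Sun 09:00? ✗; end Sun 23:00 < Wed 08:00? ✗ → no.
ingest: end Thu 06:00 <= Sun 09:00? ✓; end Thu 06:00 < Wed 08:00? ✗ → no.
qa_pass: end Fri 21:00 <= Sun 09:00? ✓; end Fri 21:00 < Wed 08:00? ✗ → no.
retro: end Sat 06:00 <= Sun 09:00? ✓; end Sat 06:00 < Wed 08:00? ✗ → no.
standup: end Sun 11:00 <= Sun 09:00? ✗; end Sun 11:00 < Wed 08:00? ✗ → no.
Result: audit.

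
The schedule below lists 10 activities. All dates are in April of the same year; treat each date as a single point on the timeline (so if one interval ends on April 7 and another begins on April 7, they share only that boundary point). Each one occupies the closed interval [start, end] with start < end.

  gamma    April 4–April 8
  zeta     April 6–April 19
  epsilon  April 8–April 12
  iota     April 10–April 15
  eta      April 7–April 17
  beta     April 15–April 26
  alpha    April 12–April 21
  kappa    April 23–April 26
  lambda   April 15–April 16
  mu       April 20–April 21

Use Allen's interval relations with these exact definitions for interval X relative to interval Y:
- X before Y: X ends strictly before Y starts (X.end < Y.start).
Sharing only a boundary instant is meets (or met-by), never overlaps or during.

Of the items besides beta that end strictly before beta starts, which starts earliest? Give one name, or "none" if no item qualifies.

Target beta = [April 15, April 26].
alpha [April 12, April 21] → overlaps → excluded.
epsilon [April 8, April 12] → before → candidate.
eta [April 7, April 17] → overlaps → excluded.
gamma [April 4, April 8] → before → candidate.
iota [April 10, April 15] → meets → excluded.
kappa [April 23, April 26] → finishes → excluded.
lambda [April 15, April 16] → starts → excluded.
mu [April 20, April 21] → during → excluded.
zeta [April 6, April 19] → overlaps → excluded.
Among candidates, earliest start is April 4 → gamma.

gamma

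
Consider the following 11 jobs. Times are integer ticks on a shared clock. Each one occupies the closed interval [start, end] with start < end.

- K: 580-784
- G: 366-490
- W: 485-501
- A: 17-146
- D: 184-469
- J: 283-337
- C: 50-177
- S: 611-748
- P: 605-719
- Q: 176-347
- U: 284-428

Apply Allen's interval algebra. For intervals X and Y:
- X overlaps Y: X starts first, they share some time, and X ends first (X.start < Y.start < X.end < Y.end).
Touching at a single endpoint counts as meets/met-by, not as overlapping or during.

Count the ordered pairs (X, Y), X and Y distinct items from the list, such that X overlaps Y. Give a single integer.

Checking all 110 ordered pairs for relation 'overlaps'; matching pairs in alphabetical order:
(A, C): A overlaps C ✓
(C, Q): C overlaps Q ✓
(D, G): D overlaps G ✓
(G, W): G overlaps W ✓
(J, U): J overlaps U ✓
(P, S): P overlaps S ✓
(Q, D): Q overlaps D ✓
(Q, U): Q overlaps U ✓
(U, G): U overlaps G ✓
Count: 9.

9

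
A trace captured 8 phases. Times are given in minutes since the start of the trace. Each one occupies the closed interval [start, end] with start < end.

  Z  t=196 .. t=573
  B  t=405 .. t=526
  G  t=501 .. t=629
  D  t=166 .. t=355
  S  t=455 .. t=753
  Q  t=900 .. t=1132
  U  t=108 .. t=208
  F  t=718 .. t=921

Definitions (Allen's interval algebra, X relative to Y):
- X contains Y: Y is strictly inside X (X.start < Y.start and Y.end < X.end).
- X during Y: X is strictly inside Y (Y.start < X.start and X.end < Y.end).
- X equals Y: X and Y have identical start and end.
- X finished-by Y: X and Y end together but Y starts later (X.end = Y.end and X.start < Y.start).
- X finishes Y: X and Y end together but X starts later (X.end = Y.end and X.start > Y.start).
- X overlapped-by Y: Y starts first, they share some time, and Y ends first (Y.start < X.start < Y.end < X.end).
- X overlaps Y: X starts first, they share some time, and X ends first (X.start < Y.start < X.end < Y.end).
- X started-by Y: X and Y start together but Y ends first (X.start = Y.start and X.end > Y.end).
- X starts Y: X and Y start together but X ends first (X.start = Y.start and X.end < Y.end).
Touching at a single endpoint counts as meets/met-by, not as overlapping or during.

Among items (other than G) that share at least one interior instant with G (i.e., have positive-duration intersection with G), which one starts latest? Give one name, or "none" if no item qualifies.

Target G = [t=501, t=629].
B [t=405, t=526] → overlaps → candidate.
D [t=166, t=355] → before → excluded.
F [t=718, t=921] → after → excluded.
Q [t=900, t=1132] → after → excluded.
S [t=455, t=753] → contains → candidate.
U [t=108, t=208] → before → excluded.
Z [t=196, t=573] → overlaps → candidate.
Among candidates, latest start is t=455 → S.

S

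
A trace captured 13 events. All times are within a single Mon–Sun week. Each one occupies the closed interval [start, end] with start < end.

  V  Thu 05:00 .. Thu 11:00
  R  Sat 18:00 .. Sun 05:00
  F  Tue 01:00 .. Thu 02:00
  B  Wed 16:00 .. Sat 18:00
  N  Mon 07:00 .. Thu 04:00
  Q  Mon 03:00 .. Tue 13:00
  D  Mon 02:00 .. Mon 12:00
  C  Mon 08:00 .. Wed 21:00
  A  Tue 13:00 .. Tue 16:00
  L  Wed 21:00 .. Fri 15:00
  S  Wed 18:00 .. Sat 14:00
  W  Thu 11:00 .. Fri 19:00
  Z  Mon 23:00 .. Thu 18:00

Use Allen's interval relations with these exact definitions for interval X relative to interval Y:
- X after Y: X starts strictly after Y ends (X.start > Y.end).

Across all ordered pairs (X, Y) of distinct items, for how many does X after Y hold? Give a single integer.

Checking all 156 ordered pairs for relation 'after'; matching pairs in alphabetical order:
(A, D): A after D ✓
(B, A): B after A ✓
(B, D): B after D ✓
(B, Q): B after Q ✓
(F, D): F after D ✓
(L, A): L after A ✓
(L, D): L after D ✓
(L, Q): L after Q ✓
(R, A): R after A ✓
(R, C): R after C ✓
(R, D): R after D ✓
(R, F): R after F ✓
(R, L): R after L ✓
(R, N): R after N ✓
(R, Q): R after Q ✓
(R, S): R after S ✓
(R, V): R after V ✓
(R, W): R after W ✓
(R, Z): R after Z ✓
(S, A): S after A ✓
(S, D): S after D ✓
(S, Q): S after Q ✓
(V, A): V after A ✓
(V, C): V after C ✓
... plus 11 further pairs not listed.
Count: 35.

35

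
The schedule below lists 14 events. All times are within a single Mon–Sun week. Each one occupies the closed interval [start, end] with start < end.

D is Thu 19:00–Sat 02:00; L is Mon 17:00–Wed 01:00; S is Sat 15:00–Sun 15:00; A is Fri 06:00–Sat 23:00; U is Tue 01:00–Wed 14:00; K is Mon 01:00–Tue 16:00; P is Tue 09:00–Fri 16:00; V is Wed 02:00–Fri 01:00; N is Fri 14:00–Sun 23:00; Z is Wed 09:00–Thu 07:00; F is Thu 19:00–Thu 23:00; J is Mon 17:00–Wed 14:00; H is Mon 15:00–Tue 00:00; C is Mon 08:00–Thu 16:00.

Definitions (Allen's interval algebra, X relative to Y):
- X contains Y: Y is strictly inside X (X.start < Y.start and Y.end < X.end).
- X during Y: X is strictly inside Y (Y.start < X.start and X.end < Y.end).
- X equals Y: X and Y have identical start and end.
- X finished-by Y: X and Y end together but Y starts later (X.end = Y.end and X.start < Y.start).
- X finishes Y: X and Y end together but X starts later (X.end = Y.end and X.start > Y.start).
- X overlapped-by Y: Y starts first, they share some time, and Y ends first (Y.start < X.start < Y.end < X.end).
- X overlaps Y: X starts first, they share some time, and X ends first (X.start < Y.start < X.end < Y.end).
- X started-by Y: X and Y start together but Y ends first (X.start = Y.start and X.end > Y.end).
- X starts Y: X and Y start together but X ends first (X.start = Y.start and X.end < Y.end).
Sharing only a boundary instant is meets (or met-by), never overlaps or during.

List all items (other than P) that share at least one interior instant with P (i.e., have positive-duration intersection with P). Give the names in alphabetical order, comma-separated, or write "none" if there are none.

A, C, D, F, J, K, L, N, U, V, Z

Target P = [Tue 09:00, Fri 16:00].
A [Fri 06:00, Sat 23:00] → overlapped-by → yes.
C [Mon 08:00, Thu 16:00] → overlaps → yes.
D [Thu 19:00, Sat 02:00] → overlapped-by → yes.
F [Thu 19:00, Thu 23:00] → during → yes.
H [Mon 15:00, Tue 00:00] → before → no.
J [Mon 17:00, Wed 14:00] → overlaps → yes.
K [Mon 01:00, Tue 16:00] → overlaps → yes.
L [Mon 17:00, Wed 01:00] → overlaps → yes.
N [Fri 14:00, Sun 23:00] → overlapped-by → yes.
S [Sat 15:00, Sun 15:00] → after → no.
U [Tue 01:00, Wed 14:00] → overlaps → yes.
V [Wed 02:00, Fri 01:00] → during → yes.
Z [Wed 09:00, Thu 07:00] → during → yes.
Result: A, C, D, F, J, K, L, N, U, V, Z.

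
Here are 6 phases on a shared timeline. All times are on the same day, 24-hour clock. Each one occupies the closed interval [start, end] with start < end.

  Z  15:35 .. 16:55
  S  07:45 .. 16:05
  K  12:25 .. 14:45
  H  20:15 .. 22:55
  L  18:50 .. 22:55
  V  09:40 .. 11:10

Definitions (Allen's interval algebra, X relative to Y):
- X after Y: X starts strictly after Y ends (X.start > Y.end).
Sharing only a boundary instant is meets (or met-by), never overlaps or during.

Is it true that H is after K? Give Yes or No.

H = [20:15, 22:55], K = [12:25, 14:45].
Actual relation of H to K: after.
Asked whether 'after' holds → Yes.

Yes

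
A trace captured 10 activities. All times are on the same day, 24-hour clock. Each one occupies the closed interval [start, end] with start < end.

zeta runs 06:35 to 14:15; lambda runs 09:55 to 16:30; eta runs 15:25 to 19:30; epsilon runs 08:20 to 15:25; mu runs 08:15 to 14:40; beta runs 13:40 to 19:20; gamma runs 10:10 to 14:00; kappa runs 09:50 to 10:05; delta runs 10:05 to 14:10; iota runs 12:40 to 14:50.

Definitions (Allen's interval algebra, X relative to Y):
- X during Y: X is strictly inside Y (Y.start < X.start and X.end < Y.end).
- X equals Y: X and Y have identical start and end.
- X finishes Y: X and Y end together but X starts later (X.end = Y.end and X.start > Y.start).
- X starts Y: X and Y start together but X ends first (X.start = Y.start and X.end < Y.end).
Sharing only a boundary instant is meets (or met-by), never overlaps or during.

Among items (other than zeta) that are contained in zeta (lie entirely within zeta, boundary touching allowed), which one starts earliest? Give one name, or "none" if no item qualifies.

Target zeta = [06:35, 14:15].
beta [13:40, 19:20] → overlapped-by → excluded.
delta [10:05, 14:10] → during → candidate.
epsilon [08:20, 15:25] → overlapped-by → excluded.
eta [15:25, 19:30] → after → excluded.
gamma [10:10, 14:00] → during → candidate.
iota [12:40, 14:50] → overlapped-by → excluded.
kappa [09:50, 10:05] → during → candidate.
lambda [09:55, 16:30] → overlapped-by → excluded.
mu [08:15, 14:40] → overlapped-by → excluded.
Among candidates, earliest start is 09:50 → kappa.

kappa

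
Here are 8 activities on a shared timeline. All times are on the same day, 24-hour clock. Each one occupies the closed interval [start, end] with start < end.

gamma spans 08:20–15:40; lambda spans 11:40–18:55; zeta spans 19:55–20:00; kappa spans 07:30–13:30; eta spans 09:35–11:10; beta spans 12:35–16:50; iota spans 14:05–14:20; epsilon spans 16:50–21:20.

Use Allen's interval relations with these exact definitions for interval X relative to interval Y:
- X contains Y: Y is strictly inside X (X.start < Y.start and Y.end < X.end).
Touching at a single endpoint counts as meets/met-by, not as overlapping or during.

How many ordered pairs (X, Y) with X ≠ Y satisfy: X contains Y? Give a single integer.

7

Checking all 56 ordered pairs for relation 'contains'; matching pairs in alphabetical order:
(beta, iota): beta contains iota ✓
(epsilon, zeta): epsilon contains zeta ✓
(gamma, eta): gamma contains eta ✓
(gamma, iota): gamma contains iota ✓
(kappa, eta): kappa contains eta ✓
(lambda, beta): lambda contains beta ✓
(lambda, iota): lambda contains iota ✓
Count: 7.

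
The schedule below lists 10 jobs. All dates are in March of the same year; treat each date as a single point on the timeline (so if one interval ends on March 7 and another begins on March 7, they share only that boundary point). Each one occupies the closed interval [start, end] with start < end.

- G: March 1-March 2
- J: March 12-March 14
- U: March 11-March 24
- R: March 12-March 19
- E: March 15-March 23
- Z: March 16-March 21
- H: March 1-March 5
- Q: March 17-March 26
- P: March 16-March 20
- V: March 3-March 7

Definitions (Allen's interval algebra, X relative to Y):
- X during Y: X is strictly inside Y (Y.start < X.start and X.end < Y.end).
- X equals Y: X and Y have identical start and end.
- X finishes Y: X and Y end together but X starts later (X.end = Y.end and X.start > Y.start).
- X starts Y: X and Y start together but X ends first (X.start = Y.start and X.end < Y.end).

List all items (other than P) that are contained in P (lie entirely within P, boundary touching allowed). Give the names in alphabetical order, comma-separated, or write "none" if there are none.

none

Target P = [March 16, March 20].
E [March 15, March 23] → contains → no.
G [March 1, March 2] → before → no.
H [March 1, March 5] → before → no.
J [March 12, March 14] → before → no.
Q [March 17, March 26] → overlapped-by → no.
R [March 12, March 19] → overlaps → no.
U [March 11, March 24] → contains → no.
V [March 3, March 7] → before → no.
Z [March 16, March 21] → started-by → no.
Result: none.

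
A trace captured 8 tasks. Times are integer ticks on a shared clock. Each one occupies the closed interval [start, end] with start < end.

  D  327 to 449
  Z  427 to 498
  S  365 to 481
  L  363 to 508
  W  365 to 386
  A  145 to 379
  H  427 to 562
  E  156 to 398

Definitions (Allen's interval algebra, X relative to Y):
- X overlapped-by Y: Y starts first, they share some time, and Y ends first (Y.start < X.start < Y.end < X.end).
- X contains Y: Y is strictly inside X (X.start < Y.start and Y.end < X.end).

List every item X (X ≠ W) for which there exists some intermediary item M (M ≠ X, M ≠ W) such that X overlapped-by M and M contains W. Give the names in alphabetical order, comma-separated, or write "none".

Target W = [365, 386].
Intermediaries M with M contains W: D, E, L.
Via D — items with X overlapped-by D: H, L, S, Z.
Via E — items with X overlapped-by E: D, L, S.
Via L — items with X overlapped-by L: H.
Union: D, H, L, S, Z.

D, H, L, S, Z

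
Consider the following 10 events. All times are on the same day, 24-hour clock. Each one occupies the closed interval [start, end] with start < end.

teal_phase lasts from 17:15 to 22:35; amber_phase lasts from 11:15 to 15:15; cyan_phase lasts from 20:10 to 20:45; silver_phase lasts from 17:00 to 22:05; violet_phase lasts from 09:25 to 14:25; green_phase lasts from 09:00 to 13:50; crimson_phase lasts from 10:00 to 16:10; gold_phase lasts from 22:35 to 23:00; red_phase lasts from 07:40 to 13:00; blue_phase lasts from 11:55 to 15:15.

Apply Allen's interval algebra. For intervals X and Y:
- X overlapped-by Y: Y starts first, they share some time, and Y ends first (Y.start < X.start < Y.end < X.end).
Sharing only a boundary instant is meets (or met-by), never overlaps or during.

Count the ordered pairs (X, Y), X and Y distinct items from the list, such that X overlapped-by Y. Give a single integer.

Checking all 90 ordered pairs for relation 'overlapped-by'; matching pairs in alphabetical order:
(amber_phase, green_phase): amber_phase overlapped-by green_phase ✓
(amber_phase, red_phase): amber_phase overlapped-by red_phase ✓
(amber_phase, violet_phase): amber_phase overlapped-by violet_phase ✓
(blue_phase, green_phase): blue_phase overlapped-by green_phase ✓
(blue_phase, red_phase): blue_phase overlapped-by red_phase ✓
(blue_phase, violet_phase): blue_phase overlapped-by violet_phase ✓
(crimson_phase, green_phase): crimson_phase overlapped-by green_phase ✓
(crimson_phase, red_phase): crimson_phase overlapped-by red_phase ✓
(crimson_phase, violet_phase): crimson_phase overlapped-by violet_phase ✓
(green_phase, red_phase): green_phase overlapped-by red_phase ✓
(teal_phase, silver_phase): teal_phase overlapped-by silver_phase ✓
(violet_phase, green_phase): violet_phase overlapped-by green_phase ✓
(violet_phase, red_phase): violet_phase overlapped-by red_phase ✓
Count: 13.

13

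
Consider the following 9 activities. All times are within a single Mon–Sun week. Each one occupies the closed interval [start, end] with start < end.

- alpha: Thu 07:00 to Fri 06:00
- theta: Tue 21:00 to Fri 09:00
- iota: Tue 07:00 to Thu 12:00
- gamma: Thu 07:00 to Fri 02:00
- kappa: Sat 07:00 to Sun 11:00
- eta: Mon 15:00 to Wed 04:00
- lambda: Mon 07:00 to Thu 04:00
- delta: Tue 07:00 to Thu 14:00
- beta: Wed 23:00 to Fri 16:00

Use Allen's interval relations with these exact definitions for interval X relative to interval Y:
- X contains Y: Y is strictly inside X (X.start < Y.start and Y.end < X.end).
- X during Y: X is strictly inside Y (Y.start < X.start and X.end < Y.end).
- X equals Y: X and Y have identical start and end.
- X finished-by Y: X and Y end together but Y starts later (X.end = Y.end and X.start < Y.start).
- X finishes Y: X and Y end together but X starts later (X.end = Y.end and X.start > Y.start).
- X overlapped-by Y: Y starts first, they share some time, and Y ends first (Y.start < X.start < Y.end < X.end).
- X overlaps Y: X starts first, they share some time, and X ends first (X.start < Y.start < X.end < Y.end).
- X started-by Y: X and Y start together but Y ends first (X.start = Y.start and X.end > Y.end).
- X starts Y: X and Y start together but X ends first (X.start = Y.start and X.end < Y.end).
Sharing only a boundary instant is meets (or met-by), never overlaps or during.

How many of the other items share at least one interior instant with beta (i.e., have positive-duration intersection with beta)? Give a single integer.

Target beta = [Wed 23:00, Fri 16:00].
alpha [Thu 07:00, Fri 06:00] → during → counts.
delta [Tue 07:00, Thu 14:00] → overlaps → counts.
eta [Mon 15:00, Wed 04:00] → before → no.
gamma [Thu 07:00, Fri 02:00] → during → counts.
iota [Tue 07:00, Thu 12:00] → overlaps → counts.
kappa [Sat 07:00, Sun 11:00] → after → no.
lambda [Mon 07:00, Thu 04:00] → overlaps → counts.
theta [Tue 21:00, Fri 09:00] → overlaps → counts.
Total: 6.

6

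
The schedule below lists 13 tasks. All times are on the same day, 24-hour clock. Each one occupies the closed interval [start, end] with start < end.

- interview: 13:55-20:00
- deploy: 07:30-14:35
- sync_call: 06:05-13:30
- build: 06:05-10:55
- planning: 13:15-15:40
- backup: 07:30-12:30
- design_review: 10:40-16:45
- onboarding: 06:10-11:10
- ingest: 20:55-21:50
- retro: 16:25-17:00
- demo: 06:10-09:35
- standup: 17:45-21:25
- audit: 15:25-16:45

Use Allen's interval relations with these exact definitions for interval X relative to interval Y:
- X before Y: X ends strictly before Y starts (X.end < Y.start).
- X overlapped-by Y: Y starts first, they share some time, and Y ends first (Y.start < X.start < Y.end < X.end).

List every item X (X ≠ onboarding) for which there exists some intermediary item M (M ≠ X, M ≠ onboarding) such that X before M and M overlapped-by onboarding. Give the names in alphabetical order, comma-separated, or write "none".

demo

Target onboarding = [06:10, 11:10].
Intermediaries M with M overlapped-by onboarding: backup, deploy, design_review.
Via backup — items with X before backup: none.
Via deploy — items with X before deploy: none.
Via design_review — items with X before design_review: demo.
Union: demo.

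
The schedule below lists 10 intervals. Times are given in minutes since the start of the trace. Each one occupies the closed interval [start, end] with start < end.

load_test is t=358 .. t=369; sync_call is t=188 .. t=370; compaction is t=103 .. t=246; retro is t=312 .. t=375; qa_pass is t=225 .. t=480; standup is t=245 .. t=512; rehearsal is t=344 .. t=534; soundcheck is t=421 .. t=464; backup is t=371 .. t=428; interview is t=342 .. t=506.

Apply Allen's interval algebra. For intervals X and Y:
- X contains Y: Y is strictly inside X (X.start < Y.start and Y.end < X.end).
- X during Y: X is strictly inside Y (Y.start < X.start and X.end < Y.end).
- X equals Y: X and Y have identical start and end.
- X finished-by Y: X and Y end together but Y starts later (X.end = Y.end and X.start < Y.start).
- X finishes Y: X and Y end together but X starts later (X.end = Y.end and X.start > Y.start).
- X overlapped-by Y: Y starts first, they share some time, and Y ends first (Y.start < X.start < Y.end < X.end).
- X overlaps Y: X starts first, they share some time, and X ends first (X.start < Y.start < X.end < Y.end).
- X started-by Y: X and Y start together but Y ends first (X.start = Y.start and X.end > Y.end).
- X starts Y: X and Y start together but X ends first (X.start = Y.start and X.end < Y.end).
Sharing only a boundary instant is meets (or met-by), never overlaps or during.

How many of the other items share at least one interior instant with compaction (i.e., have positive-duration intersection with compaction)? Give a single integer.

3

Target compaction = [t=103, t=246].
backup [t=371, t=428] → after → no.
interview [t=342, t=506] → after → no.
load_test [t=358, t=369] → after → no.
qa_pass [t=225, t=480] → overlapped-by → counts.
rehearsal [t=344, t=534] → after → no.
retro [t=312, t=375] → after → no.
soundcheck [t=421, t=464] → after → no.
standup [t=245, t=512] → overlapped-by → counts.
sync_call [t=188, t=370] → overlapped-by → counts.
Total: 3.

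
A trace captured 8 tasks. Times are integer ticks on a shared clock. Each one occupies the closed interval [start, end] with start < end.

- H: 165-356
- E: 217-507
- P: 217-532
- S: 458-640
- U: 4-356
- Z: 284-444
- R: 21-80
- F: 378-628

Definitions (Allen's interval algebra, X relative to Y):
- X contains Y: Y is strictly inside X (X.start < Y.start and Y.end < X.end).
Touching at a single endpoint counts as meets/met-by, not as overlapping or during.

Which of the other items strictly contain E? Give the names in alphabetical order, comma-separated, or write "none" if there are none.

Target E = [217, 507].
F [378, 628] → overlapped-by → no.
H [165, 356] → overlaps → no.
P [217, 532] → started-by → no.
R [21, 80] → before → no.
S [458, 640] → overlapped-by → no.
U [4, 356] → overlaps → no.
Z [284, 444] → during → no.
Result: none.

none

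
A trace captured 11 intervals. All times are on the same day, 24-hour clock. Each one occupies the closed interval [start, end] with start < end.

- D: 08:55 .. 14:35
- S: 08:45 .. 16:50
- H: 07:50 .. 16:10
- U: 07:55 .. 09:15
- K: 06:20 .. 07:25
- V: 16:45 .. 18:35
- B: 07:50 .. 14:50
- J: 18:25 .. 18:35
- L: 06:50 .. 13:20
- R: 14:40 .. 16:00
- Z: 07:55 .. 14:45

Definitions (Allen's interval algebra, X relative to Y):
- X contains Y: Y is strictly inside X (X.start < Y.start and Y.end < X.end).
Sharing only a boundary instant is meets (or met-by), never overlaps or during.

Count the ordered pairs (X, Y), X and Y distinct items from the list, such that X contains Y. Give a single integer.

11

Checking all 110 ordered pairs for relation 'contains'; matching pairs in alphabetical order:
(B, D): B contains D ✓
(B, U): B contains U ✓
(B, Z): B contains Z ✓
(H, D): H contains D ✓
(H, R): H contains R ✓
(H, U): H contains U ✓
(H, Z): H contains Z ✓
(L, U): L contains U ✓
(S, D): S contains D ✓
(S, R): S contains R ✓
(Z, D): Z contains D ✓
Count: 11.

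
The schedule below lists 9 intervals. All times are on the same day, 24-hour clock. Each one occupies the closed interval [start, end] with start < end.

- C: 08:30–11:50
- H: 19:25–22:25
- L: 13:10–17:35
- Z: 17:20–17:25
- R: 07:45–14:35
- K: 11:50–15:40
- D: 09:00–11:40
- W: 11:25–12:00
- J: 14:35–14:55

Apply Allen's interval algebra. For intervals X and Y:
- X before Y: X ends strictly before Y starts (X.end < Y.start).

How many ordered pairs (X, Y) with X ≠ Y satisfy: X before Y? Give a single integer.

Checking all 72 ordered pairs for relation 'before'; matching pairs in alphabetical order:
(C, H): C before H ✓
(C, J): C before J ✓
(C, L): C before L ✓
(C, Z): C before Z ✓
(D, H): D before H ✓
(D, J): D before J ✓
(D, K): D before K ✓
(D, L): D before L ✓
(D, Z): D before Z ✓
(J, H): J before H ✓
(J, Z): J before Z ✓
(K, H): K before H ✓
(K, Z): K before Z ✓
(L, H): L before H ✓
(R, H): R before H ✓
(R, Z): R before Z ✓
(W, H): W before H ✓
(W, J): W before J ✓
(W, L): W before L ✓
(W, Z): W before Z ✓
(Z, H): Z before H ✓
Count: 21.

21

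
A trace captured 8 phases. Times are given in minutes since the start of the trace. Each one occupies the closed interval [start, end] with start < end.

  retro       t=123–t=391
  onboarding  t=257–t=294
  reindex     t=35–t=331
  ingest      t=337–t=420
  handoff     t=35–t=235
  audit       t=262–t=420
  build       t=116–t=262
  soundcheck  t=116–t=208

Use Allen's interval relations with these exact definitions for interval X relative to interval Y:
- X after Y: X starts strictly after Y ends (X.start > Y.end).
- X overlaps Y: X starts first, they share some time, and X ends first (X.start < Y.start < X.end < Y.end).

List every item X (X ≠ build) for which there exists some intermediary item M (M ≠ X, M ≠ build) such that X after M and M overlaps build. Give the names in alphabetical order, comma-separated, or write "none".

audit, ingest, onboarding

Target build = [t=116, t=262].
Intermediaries M with M overlaps build: handoff.
Via handoff — items with X after handoff: audit, ingest, onboarding.
Union: audit, ingest, onboarding.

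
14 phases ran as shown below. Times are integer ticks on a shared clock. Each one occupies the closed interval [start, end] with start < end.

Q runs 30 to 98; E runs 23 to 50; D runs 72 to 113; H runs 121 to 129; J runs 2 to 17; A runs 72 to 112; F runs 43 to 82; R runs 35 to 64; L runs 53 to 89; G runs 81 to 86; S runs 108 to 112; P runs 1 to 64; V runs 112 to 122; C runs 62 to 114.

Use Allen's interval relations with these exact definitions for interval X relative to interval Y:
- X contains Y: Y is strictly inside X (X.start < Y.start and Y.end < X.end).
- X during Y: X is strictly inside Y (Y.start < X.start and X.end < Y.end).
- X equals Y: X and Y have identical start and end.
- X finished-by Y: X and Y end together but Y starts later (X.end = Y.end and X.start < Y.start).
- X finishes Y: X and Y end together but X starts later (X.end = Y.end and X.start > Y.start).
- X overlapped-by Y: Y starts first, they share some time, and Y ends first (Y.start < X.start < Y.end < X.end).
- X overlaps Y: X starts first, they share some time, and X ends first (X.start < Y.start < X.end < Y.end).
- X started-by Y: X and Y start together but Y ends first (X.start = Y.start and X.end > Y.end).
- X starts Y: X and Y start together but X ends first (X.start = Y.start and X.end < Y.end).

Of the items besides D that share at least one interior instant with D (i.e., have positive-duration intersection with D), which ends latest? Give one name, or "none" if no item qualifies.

Target D = [72, 113].
A [72, 112] → starts → candidate.
C [62, 114] → contains → candidate.
E [23, 50] → before → excluded.
F [43, 82] → overlaps → candidate.
G [81, 86] → during → candidate.
H [121, 129] → after → excluded.
J [2, 17] → before → excluded.
L [53, 89] → overlaps → candidate.
P [1, 64] → before → excluded.
Q [30, 98] → overlaps → candidate.
R [35, 64] → before → excluded.
S [108, 112] → during → candidate.
V [112, 122] → overlapped-by → candidate.
Among candidates, latest end is 122 → V.

V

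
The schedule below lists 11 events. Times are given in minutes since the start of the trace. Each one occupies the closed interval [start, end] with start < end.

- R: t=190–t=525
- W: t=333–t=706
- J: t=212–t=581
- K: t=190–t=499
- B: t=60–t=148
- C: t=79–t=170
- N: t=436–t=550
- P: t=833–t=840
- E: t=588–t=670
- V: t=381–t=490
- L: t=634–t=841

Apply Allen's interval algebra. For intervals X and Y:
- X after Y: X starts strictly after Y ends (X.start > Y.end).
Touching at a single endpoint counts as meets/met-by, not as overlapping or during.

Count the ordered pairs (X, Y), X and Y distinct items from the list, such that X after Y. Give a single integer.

35

Checking all 110 ordered pairs for relation 'after'; matching pairs in alphabetical order:
(E, B): E after B ✓
(E, C): E after C ✓
(E, J): E after J ✓
(E, K): E after K ✓
(E, N): E after N ✓
(E, R): E after R ✓
(E, V): E after V ✓
(J, B): J after B ✓
(J, C): J after C ✓
(K, B): K after B ✓
(K, C): K after C ✓
(L, B): L after B ✓
(L, C): L after C ✓
(L, J): L after J ✓
(L, K): L after K ✓
(L, N): L after N ✓
(L, R): L after R ✓
(L, V): L after V ✓
(N, B): N after B ✓
(N, C): N after C ✓
(P, B): P after B ✓
(P, C): P after C ✓
(P, E): P after E ✓
(P, J): P after J ✓
... plus 11 further pairs not listed.
Count: 35.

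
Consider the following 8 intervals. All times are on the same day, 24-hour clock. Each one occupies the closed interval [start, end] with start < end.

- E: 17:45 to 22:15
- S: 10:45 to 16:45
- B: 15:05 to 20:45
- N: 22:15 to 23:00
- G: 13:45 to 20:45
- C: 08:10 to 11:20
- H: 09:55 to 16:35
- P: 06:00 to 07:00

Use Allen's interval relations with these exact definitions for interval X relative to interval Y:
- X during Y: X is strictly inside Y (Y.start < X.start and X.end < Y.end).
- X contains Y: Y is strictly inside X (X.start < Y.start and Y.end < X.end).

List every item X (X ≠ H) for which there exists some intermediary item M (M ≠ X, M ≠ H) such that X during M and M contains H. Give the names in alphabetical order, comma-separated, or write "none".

Target H = [09:55, 16:35].
Intermediaries M with M contains H: none.
Union: none.

none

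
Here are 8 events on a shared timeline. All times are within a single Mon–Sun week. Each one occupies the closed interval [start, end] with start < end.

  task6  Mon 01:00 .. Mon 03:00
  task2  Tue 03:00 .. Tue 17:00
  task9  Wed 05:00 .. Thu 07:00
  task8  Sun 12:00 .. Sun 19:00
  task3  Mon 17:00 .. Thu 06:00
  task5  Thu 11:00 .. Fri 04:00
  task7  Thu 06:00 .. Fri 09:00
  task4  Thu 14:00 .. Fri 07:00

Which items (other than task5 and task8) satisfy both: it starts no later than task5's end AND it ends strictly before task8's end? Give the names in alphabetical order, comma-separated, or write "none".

task2, task3, task4, task6, task7, task9

Conditions: its start is no later than task5's end (X.start <= Fri 04:00) AND its end is strictly before task8's end (X.end < Sun 19:00).
task2: start Tue 03:00 <= Fri 04:00? ✓; end Tue 17:00 < Sun 19:00? ✓ → yes.
task3: start Mon 17:00 <= Fri 04:00? ✓; end Thu 06:00 < Sun 19:00? ✓ → yes.
task4: start Thu 14:00 <= Fri 04:00? ✓; end Fri 07:00 < Sun 19:00? ✓ → yes.
task6: start Mon 01:00 <= Fri 04:00? ✓; end Mon 03:00 < Sun 19:00? ✓ → yes.
task7: start Thu 06:00 <= Fri 04:00? ✓; end Fri 09:00 < Sun 19:00? ✓ → yes.
task9: start Wed 05:00 <= Fri 04:00? ✓; end Thu 07:00 < Sun 19:00? ✓ → yes.
Result: task2, task3, task4, task6, task7, task9.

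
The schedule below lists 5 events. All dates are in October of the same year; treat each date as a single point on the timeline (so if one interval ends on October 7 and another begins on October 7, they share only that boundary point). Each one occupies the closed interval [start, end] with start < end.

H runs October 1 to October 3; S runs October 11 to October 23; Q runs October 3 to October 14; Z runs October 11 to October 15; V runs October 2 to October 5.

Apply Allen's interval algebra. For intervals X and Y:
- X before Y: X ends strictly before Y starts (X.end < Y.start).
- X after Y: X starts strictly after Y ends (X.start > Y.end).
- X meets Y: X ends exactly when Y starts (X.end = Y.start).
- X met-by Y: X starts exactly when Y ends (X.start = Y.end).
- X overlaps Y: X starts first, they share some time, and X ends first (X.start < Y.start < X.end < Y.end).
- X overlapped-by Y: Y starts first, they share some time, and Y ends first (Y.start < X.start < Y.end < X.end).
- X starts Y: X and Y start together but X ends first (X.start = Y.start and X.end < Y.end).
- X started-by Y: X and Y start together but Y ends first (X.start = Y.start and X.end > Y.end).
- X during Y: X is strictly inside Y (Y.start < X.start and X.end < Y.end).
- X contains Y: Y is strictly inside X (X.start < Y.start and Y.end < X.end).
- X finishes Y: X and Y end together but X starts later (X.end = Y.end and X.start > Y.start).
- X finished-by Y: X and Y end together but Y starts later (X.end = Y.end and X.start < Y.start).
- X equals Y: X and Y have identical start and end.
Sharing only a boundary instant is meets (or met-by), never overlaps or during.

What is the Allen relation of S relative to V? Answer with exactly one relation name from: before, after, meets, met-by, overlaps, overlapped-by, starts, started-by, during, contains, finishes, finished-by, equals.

S = [October 11, October 23]; V = [October 2, October 5].
Compare endpoints: S.start > V.start, S.start > V.end, S.end > V.start, S.end > V.end.
That pattern is 'after'.

after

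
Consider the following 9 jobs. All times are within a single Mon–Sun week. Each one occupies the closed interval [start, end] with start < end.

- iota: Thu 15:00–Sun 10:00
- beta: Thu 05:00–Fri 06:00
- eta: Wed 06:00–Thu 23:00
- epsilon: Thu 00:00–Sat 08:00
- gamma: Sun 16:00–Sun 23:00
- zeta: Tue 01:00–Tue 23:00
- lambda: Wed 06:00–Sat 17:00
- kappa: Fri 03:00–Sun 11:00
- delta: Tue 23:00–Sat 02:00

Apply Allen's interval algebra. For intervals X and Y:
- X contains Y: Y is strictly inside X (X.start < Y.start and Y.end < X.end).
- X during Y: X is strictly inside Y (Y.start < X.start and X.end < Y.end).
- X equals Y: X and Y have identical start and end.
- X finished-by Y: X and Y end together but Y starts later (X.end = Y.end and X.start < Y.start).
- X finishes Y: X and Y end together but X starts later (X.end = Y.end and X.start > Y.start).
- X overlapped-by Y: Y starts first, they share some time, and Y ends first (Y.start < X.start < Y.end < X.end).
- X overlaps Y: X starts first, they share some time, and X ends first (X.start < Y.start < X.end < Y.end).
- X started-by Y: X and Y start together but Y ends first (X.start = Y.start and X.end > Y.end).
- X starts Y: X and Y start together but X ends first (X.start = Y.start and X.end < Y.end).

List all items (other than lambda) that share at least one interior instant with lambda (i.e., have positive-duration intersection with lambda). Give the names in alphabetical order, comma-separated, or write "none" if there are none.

beta, delta, epsilon, eta, iota, kappa

Target lambda = [Wed 06:00, Sat 17:00].
beta [Thu 05:00, Fri 06:00] → during → yes.
delta [Tue 23:00, Sat 02:00] → overlaps → yes.
epsilon [Thu 00:00, Sat 08:00] → during → yes.
eta [Wed 06:00, Thu 23:00] → starts → yes.
gamma [Sun 16:00, Sun 23:00] → after → no.
iota [Thu 15:00, Sun 10:00] → overlapped-by → yes.
kappa [Fri 03:00, Sun 11:00] → overlapped-by → yes.
zeta [Tue 01:00, Tue 23:00] → before → no.
Result: beta, delta, epsilon, eta, iota, kappa.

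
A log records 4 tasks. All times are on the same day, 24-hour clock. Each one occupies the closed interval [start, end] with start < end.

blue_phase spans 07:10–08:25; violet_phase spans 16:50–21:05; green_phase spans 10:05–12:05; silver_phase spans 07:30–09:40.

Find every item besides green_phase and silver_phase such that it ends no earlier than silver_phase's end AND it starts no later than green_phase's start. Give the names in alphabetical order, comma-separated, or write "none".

Conditions: its end is no earlier than silver_phase's end (X.end >= 09:40) AND its start is no later than green_phase's start (X.start <= 10:05).
blue_phase: end 08:25 >= 09:40? ✗; start 07:10 <= 10:05? ✓ → no.
violet_phase: end 21:05 >= 09:40? ✓; start 16:50 <= 10:05? ✗ → no.
Result: none.

none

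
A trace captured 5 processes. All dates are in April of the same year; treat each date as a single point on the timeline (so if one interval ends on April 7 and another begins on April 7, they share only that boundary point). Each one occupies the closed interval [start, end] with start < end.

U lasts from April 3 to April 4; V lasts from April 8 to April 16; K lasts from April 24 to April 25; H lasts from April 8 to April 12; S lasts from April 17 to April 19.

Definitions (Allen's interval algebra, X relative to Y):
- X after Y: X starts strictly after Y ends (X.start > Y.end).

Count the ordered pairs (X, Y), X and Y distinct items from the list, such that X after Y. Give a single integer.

Checking all 20 ordered pairs for relation 'after'; matching pairs in alphabetical order:
(H, U): H after U ✓
(K, H): K after H ✓
(K, S): K after S ✓
(K, U): K after U ✓
(K, V): K after V ✓
(S, H): S after H ✓
(S, U): S after U ✓
(S, V): S after V ✓
(V, U): V after U ✓
Count: 9.

9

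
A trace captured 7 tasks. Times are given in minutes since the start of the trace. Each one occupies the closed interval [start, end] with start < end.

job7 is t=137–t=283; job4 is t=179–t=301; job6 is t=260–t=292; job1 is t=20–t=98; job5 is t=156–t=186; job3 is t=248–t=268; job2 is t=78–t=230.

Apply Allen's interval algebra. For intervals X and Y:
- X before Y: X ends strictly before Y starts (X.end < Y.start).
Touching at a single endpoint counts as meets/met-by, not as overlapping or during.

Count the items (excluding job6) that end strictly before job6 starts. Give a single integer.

3

Target job6 = [t=260, t=292].
job1 [t=20, t=98] → before → counts.
job2 [t=78, t=230] → before → counts.
job3 [t=248, t=268] → overlaps → no.
job4 [t=179, t=301] → contains → no.
job5 [t=156, t=186] → before → counts.
job7 [t=137, t=283] → overlaps → no.
Total: 3.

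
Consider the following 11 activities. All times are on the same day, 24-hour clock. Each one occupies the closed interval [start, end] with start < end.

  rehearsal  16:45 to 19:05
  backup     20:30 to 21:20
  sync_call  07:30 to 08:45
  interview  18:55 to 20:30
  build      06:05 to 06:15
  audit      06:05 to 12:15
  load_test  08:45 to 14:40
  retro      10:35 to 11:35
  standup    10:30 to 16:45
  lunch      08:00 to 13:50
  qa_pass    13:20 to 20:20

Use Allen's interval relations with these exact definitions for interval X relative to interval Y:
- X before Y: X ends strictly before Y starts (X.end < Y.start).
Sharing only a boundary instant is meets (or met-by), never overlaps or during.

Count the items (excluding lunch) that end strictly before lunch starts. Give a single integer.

Target lunch = [08:00, 13:50].
audit [06:05, 12:15] → overlaps → no.
backup [20:30, 21:20] → after → no.
build [06:05, 06:15] → before → counts.
interview [18:55, 20:30] → after → no.
load_test [08:45, 14:40] → overlapped-by → no.
qa_pass [13:20, 20:20] → overlapped-by → no.
rehearsal [16:45, 19:05] → after → no.
retro [10:35, 11:35] → during → no.
standup [10:30, 16:45] → overlapped-by → no.
sync_call [07:30, 08:45] → overlaps → no.
Total: 1.

1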